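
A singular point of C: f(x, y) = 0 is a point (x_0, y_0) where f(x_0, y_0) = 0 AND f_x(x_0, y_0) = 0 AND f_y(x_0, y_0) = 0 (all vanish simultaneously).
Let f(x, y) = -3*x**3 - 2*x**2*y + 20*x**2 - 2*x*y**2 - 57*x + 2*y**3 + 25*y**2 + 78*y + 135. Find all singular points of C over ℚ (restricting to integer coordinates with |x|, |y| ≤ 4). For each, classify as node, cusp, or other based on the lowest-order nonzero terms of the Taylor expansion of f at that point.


Singular points: {(3, -3)}; classification: node.

Compute partial derivatives:
  f_x = -9*x**2 - 4*x*y + 40*x - 2*y**2 - 57.
  f_y = -2*x**2 - 4*x*y + 6*y**2 + 50*y + 78.
Scan x_0 ∈ {−4, ..., 4}. For each x_0, f_y(x_0, y) is a polynomial in y; find its integer roots y ∈ {−4, ..., 4}, then test f_x and f at those candidates.
  x = -4: f_y(-4, y) = 6*y**2 + 66*y + 46; no integer root y with |y| ≤ 4.
  x = -3: f_y(-3, y) = 6*y**2 + 62*y + 60; no integer root y with |y| ≤ 4.
  x = -2: f_y(-2, y) = 6*y**2 + 58*y + 70; no integer root y with |y| ≤ 4.
  x = -1: f_y(-1, y) = 6*y**2 + 54*y + 76; no integer root y with |y| ≤ 4.
  x = 0: f_y(0, y) = 6*y**2 + 50*y + 78; no integer root y with |y| ≤ 4.
  x = 1: f_y(1, y) = 6*y**2 + 46*y + 76; no integer root y with |y| ≤ 4.
  x = 2: f_y(2, y) = 6*y**2 + 42*y + 70; no integer root y with |y| ≤ 4.
  x = 3: f_y(3, y) = 6*y**2 + 38*y + 60; vanishes at y ∈ {-3}. (3, -3): f_x = 0, f = 0 — SINGULAR.
  x = 4: f_y(4, y) = 6*y**2 + 34*y + 46; no integer root y with |y| ≤ 4.
Only singular point on the grid: (3, -3).
Classify: substitute x = 3 + u, y = -3 + v and expand: f = -3*u**3 - 2*u**2*v - u**2 - 2*u*v**2 + 2*v**3 + v**2.
No constant or linear terms (consistent with a singular point). Quadratic part: -u**2 + v**2. Cubic part: -3*u**3 - 2*u**2*v - 2*u*v**2 + 2*v**3.
The quadratic part v**2 - u**2 = (v − u)(v + u) splits into two distinct linear factors, so there are two distinct tangent lines y − -3 = ±(x − 3) — this is a node (ordinary double point).
Classification: node.


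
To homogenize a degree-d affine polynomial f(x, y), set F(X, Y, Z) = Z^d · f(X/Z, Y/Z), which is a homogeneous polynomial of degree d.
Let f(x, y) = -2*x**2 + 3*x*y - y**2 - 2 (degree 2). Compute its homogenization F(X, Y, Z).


F(X, Y, Z) = -2*X**2 + 3*X*Y - Y**2 - 2*Z**2

deg(f) = 2.
Substitute x = X/Z, y = Y/Z into f, then multiply by Z^2.
  monomial -2·x^2·y^0 ↦ -2·X^2·Y^0·Z^0.
  monomial 3·x^1·y^1 ↦ 3·X^1·Y^1·Z^0.
  monomial -1·x^0·y^2 ↦ -1·X^0·Y^2·Z^0.
  monomial -2·x^0·y^0 ↦ -2·X^0·Y^0·Z^2.
Collecting: F(X, Y, Z) = -2*X**2 + 3*X*Y - Y**2 - 2*Z**2.


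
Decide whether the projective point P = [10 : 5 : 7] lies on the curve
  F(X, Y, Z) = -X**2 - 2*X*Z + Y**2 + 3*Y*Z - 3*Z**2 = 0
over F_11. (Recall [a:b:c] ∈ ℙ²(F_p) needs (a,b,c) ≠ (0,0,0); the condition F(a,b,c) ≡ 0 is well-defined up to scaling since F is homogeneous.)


F(10,5,7) ≡ 7 (mod 11); P is NOT on the curve.

Evaluate F(10, 5, 7) term-by-term (mod 11).
  -X**2 ↦ -1·100·1·1 = -100
  -2*X*Z ↦ -2·10·1·7 = -140
  Y**2 ↦ 1·1·25·1 = 25
  3*Y*Z ↦ 3·1·5·7 = 105
  -3*Z**2 ↦ -3·1·1·49 = -147
Sum: F(10, 5, 7) = (-100) + (-140) + (25) + (105) + (-147) = -257.
Reducing mod 11: -257 ≡ 7 (mod 11).
Since F(a, b, c) ≡ 7 ≠ 0 (mod 11), P does NOT lie on the curve.


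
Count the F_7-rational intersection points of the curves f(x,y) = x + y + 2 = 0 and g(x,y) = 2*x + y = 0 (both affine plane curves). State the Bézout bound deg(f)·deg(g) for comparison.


Common zeros: {(2, 3)}; count = 1; Bézout bound = 1.

deg(f) = 1, deg(g) = 1, so Bézout bound = 1.
Scan x ∈ F_7. For each x, list the y ∈ F_7 with f(x, y) ≡ 0 and those with g(x, y) ≡ 0 (mod 7); the common zeros in that column are the intersection.
  x = 0: f ≡ 0 at y ∈ {5}; g ≡ 0 at y ∈ {0}; common: ∅.
  x = 1: f ≡ 0 at y ∈ {4}; g ≡ 0 at y ∈ {5}; common: ∅.
  x = 2: f ≡ 0 at y ∈ {3}; g ≡ 0 at y ∈ {3}; common: {3}.
  x = 3: f ≡ 0 at y ∈ {2}; g ≡ 0 at y ∈ {1}; common: ∅.
  x = 4: f ≡ 0 at y ∈ {1}; g ≡ 0 at y ∈ {6}; common: ∅.
  x = 5: f ≡ 0 at y ∈ {0}; g ≡ 0 at y ∈ {4}; common: ∅.
  x = 6: f ≡ 0 at y ∈ {6}; g ≡ 0 at y ∈ {2}; common: ∅.
Collecting: common zeros = {(2, 3)}, so the count is 1.
Comparison with the Bézout bound: 1 ≤ 1 = deg(f)·deg(g), as expected for curves with no common component (the bound is attained).


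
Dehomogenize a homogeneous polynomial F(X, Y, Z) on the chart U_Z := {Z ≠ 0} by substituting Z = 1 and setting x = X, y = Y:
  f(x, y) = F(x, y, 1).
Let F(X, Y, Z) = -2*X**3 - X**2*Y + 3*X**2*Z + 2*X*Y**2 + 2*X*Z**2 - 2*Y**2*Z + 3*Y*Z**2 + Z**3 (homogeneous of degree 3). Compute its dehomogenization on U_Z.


f(x, y) = -2*x**3 - x**2*y + 3*x**2 + 2*x*y**2 + 2*x - 2*y**2 + 3*y + 1

On U_Z we set Z = 1. Each monomial c·X^i·Y^j·Z^k in F becomes c·x^i·y^j·1^k = c·x^i·y^j.
Substituting Z = 1: F(X, Y, 1) = -2*x**3 - x**2*y + 3*x**2 + 2*x*y**2 + 2*x - 2*y**2 + 3*y + 1.
Note: deg(f) ≤ deg(F) = 3; strict inequality happens when F is divisible by Z (lost terms).


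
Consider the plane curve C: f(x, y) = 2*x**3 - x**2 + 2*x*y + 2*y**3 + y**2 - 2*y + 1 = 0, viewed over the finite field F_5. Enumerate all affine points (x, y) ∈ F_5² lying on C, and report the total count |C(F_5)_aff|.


Affine F_5-points: {(1, 1), (1, 3), (2, 4), (4, 2)}; count = 4.

For each of the 25 pairs (x, y) ∈ F_5², evaluate f(x, y) mod 5. Record the zeros.
  x = 0: [0↦1, 1↦2, 2↦2, 3↦3, 4↦2]  zeros at y ∈ ∅
  x = 1: [0↦2, 1↦0, 2↦2, 3↦0, 4↦1]  zeros at y ∈ {1, 3}
  x = 2: [0↦3, 1↦3, 2↦2, 3↦2, 4↦0]  zeros at y ∈ {4}
  x = 3: [0↦1, 1↦3, 2↦4, 3↦1, 4↦1]  zeros at y ∈ ∅
  x = 4: [0↦3, 1↦2, 2↦0, 3↦4, 4↦1]  zeros at y ∈ {2}
Collecting zeros: affine points = {(1, 1), (1, 3), (2, 4), (4, 2)}.
Total count |C(F_5)_aff| = 4.


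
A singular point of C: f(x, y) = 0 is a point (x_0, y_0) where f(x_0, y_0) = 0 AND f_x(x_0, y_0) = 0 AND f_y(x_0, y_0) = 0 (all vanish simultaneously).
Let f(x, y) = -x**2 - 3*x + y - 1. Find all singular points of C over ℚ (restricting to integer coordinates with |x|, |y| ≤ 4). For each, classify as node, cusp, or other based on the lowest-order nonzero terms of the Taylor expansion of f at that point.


No singular points in the scanned grid; C is smooth there.

Compute partial derivatives:
  f_x = -2*x - 3.
  f_y = 1.
f_y = 1 is a nonzero constant, so f_y never vanishes: no point (x, y) can satisfy f = f_x = f_y = 0. In particular no (x, y) ∈ {−4, ..., 4}² is singular; the curve is smooth.


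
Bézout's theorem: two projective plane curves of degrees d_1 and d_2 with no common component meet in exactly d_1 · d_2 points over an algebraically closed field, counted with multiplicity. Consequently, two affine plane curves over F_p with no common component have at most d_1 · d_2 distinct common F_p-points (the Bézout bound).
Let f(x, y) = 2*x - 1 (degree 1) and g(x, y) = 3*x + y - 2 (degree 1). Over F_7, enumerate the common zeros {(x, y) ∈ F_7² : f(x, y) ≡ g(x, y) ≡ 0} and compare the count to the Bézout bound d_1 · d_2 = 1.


Common zeros: {(4, 4)}; count = 1; Bézout bound = 1.

deg(f) = 1, deg(g) = 1, so Bézout bound = 1.
Scan x ∈ F_7. For each x, list the y ∈ F_7 with f(x, y) ≡ 0 and those with g(x, y) ≡ 0 (mod 7); the common zeros in that column are the intersection.
  x = 0: f ≡ 0 at y ∈ ∅; g ≡ 0 at y ∈ {2}; common: ∅.
  x = 1: f ≡ 0 at y ∈ ∅; g ≡ 0 at y ∈ {6}; common: ∅.
  x = 2: f ≡ 0 at y ∈ ∅; g ≡ 0 at y ∈ {3}; common: ∅.
  x = 3: f ≡ 0 at y ∈ ∅; g ≡ 0 at y ∈ {0}; common: ∅.
  x = 4: f ≡ 0 at y ∈ {0, 1, 2, 3, 4, 5, 6}; g ≡ 0 at y ∈ {4}; common: {4}.
  x = 5: f ≡ 0 at y ∈ ∅; g ≡ 0 at y ∈ {1}; common: ∅.
  x = 6: f ≡ 0 at y ∈ ∅; g ≡ 0 at y ∈ {5}; common: ∅.
Collecting: common zeros = {(4, 4)}, so the count is 1.
Comparison with the Bézout bound: 1 ≤ 1 = deg(f)·deg(g), as expected for curves with no common component (the bound is attained).


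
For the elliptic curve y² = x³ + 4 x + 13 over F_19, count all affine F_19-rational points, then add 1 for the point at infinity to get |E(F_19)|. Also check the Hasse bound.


Affine points = {(4, 6), (4, 13), (5, 5), (5, 14), (6, 5), (6, 14), (7, 2), (7, 17), (8, 5), (8, 14), (11, 1), (11, 18), (13, 1), (13, 18), (14, 1), (14, 18), (15, 3), (15, 16), (17, 4), (17, 15)}; affine count = 20; |E(F_19)| = 21.

Discriminant check: Δ ∝ 4a³ + 27b² = 4·4³ + 27·13² = 4·64 + 27·169 ≡ 12 (mod 19). Nonzero ⇒ E is nonsingular.
For each x ∈ F_19, compute rhs = x³ + 4·x + 13 mod 19, then count y ∈ F_19 with y² ≡ rhs.
  x = 0: rhs = 13, matching y values: none (0 points).
  x = 1: rhs = 18, matching y values: none (0 points).
  x = 2: rhs = 10, matching y values: none (0 points).
  x = 3: rhs = 14, matching y values: none (0 points).
  x = 4: rhs = 17, matching y values: 6, 13 (2 points).
  x = 5: rhs = 6, matching y values: 5, 14 (2 points).
  x = 6: rhs = 6, matching y values: 5, 14 (2 points).
  x = 7: rhs = 4, matching y values: 2, 17 (2 points).
  x = 8: rhs = 6, matching y values: 5, 14 (2 points).
  x = 9: rhs = 18, matching y values: none (0 points).
  x = 10: rhs = 8, matching y values: none (0 points).
  x = 11: rhs = 1, matching y values: 1, 18 (2 points).
  x = 12: rhs = 3, matching y values: none (0 points).
  x = 13: rhs = 1, matching y values: 1, 18 (2 points).
  x = 14: rhs = 1, matching y values: 1, 18 (2 points).
  x = 15: rhs = 9, matching y values: 3, 16 (2 points).
  x = 16: rhs = 12, matching y values: none (0 points).
  x = 17: rhs = 16, matching y values: 4, 15 (2 points).
  x = 18: rhs = 8, matching y values: none (0 points).
Total affine count: 20.
Full point count |E(F_19)| = 20 + 1 = 21.
Hasse bound: |21 − (19+1)| = |1| = 1 ≤ 2√19 ≈ 8.7178 ✓.


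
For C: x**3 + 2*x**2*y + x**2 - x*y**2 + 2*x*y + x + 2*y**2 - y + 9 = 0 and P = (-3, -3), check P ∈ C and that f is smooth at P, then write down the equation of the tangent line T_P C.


Tangent line at P: 43*x - 19*y + 72 = 0.

Step 1: f(-3, -3) = 0, so P lies on C.
Step 2: partial derivatives
  f_x(x, y) = 3*x**2 + 4*x*y + 2*x - y**2 + 2*y + 1, f_y(x, y) = 2*x**2 - 2*x*y + 2*x + 4*y - 1.
  f_x(P) = 43, f_y(P) = -19 (gradient nonzero, so P is smooth).
Step 3: tangent line at P: 43·(x − -3) + -19·(y − -3) = 0.
Expanding: 43*x - 19*y + 72 = 0.


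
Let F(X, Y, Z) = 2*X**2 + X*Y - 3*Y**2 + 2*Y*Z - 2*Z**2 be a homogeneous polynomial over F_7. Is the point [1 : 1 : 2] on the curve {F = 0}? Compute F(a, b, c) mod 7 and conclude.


F(1,1,2) ≡ 3 (mod 7); P is NOT on the curve.

Evaluate F(1, 1, 2) term-by-term (mod 7).
  2*X**2 ↦ 2·1·1·1 = 2
  X*Y ↦ 1·1·1·1 = 1
  -3*Y**2 ↦ -3·1·1·1 = -3
  2*Y*Z ↦ 2·1·1·2 = 4
  -2*Z**2 ↦ -2·1·1·4 = -8
Sum: F(1, 1, 2) = (2) + (1) + (-3) + (4) + (-8) = -4.
Reducing mod 7: -4 ≡ 3 (mod 7).
Since F(a, b, c) ≡ 3 ≠ 0 (mod 7), P does NOT lie on the curve.


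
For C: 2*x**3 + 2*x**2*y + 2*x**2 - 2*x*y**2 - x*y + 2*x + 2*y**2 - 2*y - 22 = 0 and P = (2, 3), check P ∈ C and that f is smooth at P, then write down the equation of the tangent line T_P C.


Tangent line at P: 37*x - 8*y - 50 = 0.

Step 1: f(2, 3) = 0, so P lies on C.
Step 2: partial derivatives
  f_x(x, y) = 6*x**2 + 4*x*y + 4*x - 2*y**2 - y + 2, f_y(x, y) = 2*x**2 - 4*x*y - x + 4*y - 2.
  f_x(P) = 37, f_y(P) = -8 (gradient nonzero, so P is smooth).
Step 3: tangent line at P: 37·(x − 2) + -8·(y − 3) = 0.
Expanding: 37*x - 8*y - 50 = 0.


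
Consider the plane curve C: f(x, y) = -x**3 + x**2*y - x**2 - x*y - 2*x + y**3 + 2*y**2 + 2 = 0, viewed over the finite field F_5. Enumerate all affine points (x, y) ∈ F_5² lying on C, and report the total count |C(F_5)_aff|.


Affine F_5-points: {(0, 1), (2, 4), (3, 0), (3, 4), (4, 3)}; count = 5.

For each of the 25 pairs (x, y) ∈ F_5², evaluate f(x, y) mod 5. Record the zeros.
  x = 0: [0↦2, 1↦0, 2↦3, 3↦2, 4↦3]  zeros at y ∈ {1}
  x = 1: [0↦3, 1↦1, 2↦4, 3↦3, 4↦4]  zeros at y ∈ ∅
  x = 2: [0↦1, 1↦1, 2↦1, 3↦2, 4↦0]  zeros at y ∈ {4}
  x = 3: [0↦0, 1↦4, 2↦3, 3↦3, 4↦0]  zeros at y ∈ {0, 4}
  x = 4: [0↦4, 1↦4, 2↦4, 3↦0, 4↦3]  zeros at y ∈ {3}
Collecting zeros: affine points = {(0, 1), (2, 4), (3, 0), (3, 4), (4, 3)}.
Total count |C(F_5)_aff| = 5.


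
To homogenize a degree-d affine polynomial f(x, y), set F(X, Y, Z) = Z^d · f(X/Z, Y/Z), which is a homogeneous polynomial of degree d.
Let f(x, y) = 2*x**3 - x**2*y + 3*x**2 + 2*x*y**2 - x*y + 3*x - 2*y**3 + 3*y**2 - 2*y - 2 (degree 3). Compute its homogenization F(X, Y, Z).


F(X, Y, Z) = 2*X**3 - X**2*Y + 3*X**2*Z + 2*X*Y**2 - X*Y*Z + 3*X*Z**2 - 2*Y**3 + 3*Y**2*Z - 2*Y*Z**2 - 2*Z**3

deg(f) = 3.
Substitute x = X/Z, y = Y/Z into f, then multiply by Z^3.
  monomial 2·x^3·y^0 ↦ 2·X^3·Y^0·Z^0.
  monomial -1·x^2·y^1 ↦ -1·X^2·Y^1·Z^0.
  monomial 3·x^2·y^0 ↦ 3·X^2·Y^0·Z^1.
  monomial 2·x^1·y^2 ↦ 2·X^1·Y^2·Z^0.
  monomial -1·x^1·y^1 ↦ -1·X^1·Y^1·Z^1.
  monomial 3·x^1·y^0 ↦ 3·X^1·Y^0·Z^2.
  monomial -2·x^0·y^3 ↦ -2·X^0·Y^3·Z^0.
  monomial 3·x^0·y^2 ↦ 3·X^0·Y^2·Z^1.
  monomial -2·x^0·y^1 ↦ -2·X^0·Y^1·Z^2.
  monomial -2·x^0·y^0 ↦ -2·X^0·Y^0·Z^3.
Collecting: F(X, Y, Z) = 2*X**3 - X**2*Y + 3*X**2*Z + 2*X*Y**2 - X*Y*Z + 3*X*Z**2 - 2*Y**3 + 3*Y**2*Z - 2*Y*Z**2 - 2*Z**3.


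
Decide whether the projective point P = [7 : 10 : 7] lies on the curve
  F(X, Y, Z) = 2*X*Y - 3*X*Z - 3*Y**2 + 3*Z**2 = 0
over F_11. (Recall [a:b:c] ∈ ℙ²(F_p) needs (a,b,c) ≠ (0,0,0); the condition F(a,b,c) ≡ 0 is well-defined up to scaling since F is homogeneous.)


F(7,10,7) ≡ 5 (mod 11); P is NOT on the curve.

Evaluate F(7, 10, 7) term-by-term (mod 11).
  2*X*Y ↦ 2·7·10·1 = 140
  -3*X*Z ↦ -3·7·1·7 = -147
  -3*Y**2 ↦ -3·1·100·1 = -300
  3*Z**2 ↦ 3·1·1·49 = 147
Sum: F(7, 10, 7) = (140) + (-147) + (-300) + (147) = -160.
Reducing mod 11: -160 ≡ 5 (mod 11).
Since F(a, b, c) ≡ 5 ≠ 0 (mod 11), P does NOT lie on the curve.


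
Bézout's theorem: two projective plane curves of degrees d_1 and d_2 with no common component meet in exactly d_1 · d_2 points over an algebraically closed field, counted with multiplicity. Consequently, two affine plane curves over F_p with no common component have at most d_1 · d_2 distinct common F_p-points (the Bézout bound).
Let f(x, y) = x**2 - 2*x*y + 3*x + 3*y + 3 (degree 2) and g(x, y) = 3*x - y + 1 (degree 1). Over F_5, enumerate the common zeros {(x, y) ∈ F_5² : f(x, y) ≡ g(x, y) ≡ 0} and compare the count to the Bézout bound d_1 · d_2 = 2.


Common zeros: ∅; count = 0; Bézout bound = 2.

deg(f) = 2, deg(g) = 1, so Bézout bound = 2.
Scan x ∈ F_5. For each x, list the y ∈ F_5 with f(x, y) ≡ 0 and those with g(x, y) ≡ 0 (mod 5); the common zeros in that column are the intersection.
  x = 0: f ≡ 0 at y ∈ {4}; g ≡ 0 at y ∈ {1}; common: ∅.
  x = 1: f ≡ 0 at y ∈ {3}; g ≡ 0 at y ∈ {4}; common: ∅.
  x = 2: f ≡ 0 at y ∈ {3}; g ≡ 0 at y ∈ {2}; common: ∅.
  x = 3: f ≡ 0 at y ∈ {2}; g ≡ 0 at y ∈ {0}; common: ∅.
  x = 4: f ≡ 0 at y ∈ ∅; g ≡ 0 at y ∈ {3}; common: ∅.
Collecting: common zeros = ∅, so the count is 0.
Comparison with the Bézout bound: 0 ≤ 2 = deg(f)·deg(g), as expected for curves with no common component (the affine F_5-count falls short of the bound because intersections may lie at infinity, over extension fields, or carry multiplicity).


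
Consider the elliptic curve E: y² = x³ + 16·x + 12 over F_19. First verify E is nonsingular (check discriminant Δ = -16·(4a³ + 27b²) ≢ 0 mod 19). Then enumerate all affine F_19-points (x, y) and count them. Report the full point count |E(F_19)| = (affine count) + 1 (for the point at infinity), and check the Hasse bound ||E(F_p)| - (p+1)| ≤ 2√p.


Affine points = {(3, 7), (3, 12), (4, 8), (4, 11), (6, 1), (6, 18), (7, 7), (7, 12), (8, 5), (8, 14), (9, 7), (9, 12), (13, 2), (13, 17), (14, 4), (14, 15), (15, 6), (15, 13)}; affine count = 18; |E(F_19)| = 19.

Discriminant check: Δ ∝ 4a³ + 27b² = 4·16³ + 27·12² = 4·4096 + 27·144 ≡ 18 (mod 19). Nonzero ⇒ E is nonsingular.
For each x ∈ F_19, compute rhs = x³ + 16·x + 12 mod 19, then count y ∈ F_19 with y² ≡ rhs.
  x = 0: rhs = 12, matching y values: none (0 points).
  x = 1: rhs = 10, matching y values: none (0 points).
  x = 2: rhs = 14, matching y values: none (0 points).
  x = 3: rhs = 11, matching y values: 7, 12 (2 points).
  x = 4: rhs = 7, matching y values: 8, 11 (2 points).
  x = 5: rhs = 8, matching y values: none (0 points).
  x = 6: rhs = 1, matching y values: 1, 18 (2 points).
  x = 7: rhs = 11, matching y values: 7, 12 (2 points).
  x = 8: rhs = 6, matching y values: 5, 14 (2 points).
  x = 9: rhs = 11, matching y values: 7, 12 (2 points).
  x = 10: rhs = 13, matching y values: none (0 points).
  x = 11: rhs = 18, matching y values: none (0 points).
  x = 12: rhs = 13, matching y values: none (0 points).
  x = 13: rhs = 4, matching y values: 2, 17 (2 points).
  x = 14: rhs = 16, matching y values: 4, 15 (2 points).
  x = 15: rhs = 17, matching y values: 6, 13 (2 points).
  x = 16: rhs = 13, matching y values: none (0 points).
  x = 17: rhs = 10, matching y values: none (0 points).
  x = 18: rhs = 14, matching y values: none (0 points).
Total affine count: 18.
Full point count |E(F_19)| = 18 + 1 = 19.
Hasse bound: |19 − (19+1)| = |-1| = 1 ≤ 2√19 ≈ 8.7178 ✓.


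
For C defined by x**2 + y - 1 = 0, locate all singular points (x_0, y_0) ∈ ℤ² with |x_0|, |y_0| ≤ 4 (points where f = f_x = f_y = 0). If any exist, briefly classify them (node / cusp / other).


No singular points in the scanned grid; C is smooth there.

Compute partial derivatives:
  f_x = 2*x.
  f_y = 1.
f_y = 1 is a nonzero constant, so f_y never vanishes: no point (x, y) can satisfy f = f_x = f_y = 0. In particular no (x, y) ∈ {−4, ..., 4}² is singular; the curve is smooth.


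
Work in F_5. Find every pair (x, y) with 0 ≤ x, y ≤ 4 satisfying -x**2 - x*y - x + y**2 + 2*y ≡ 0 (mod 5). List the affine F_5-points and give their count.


Affine F_5-points: {(0, 0), (0, 3), (1, 1), (1, 3), (2, 1), (2, 4), (3, 2), (3, 4), (4, 0), (4, 2)}; count = 10.

For each of the 25 pairs (x, y) ∈ F_5², evaluate f(x, y) mod 5. Record the zeros.
  x = 0: [0↦0, 1↦3, 2↦3, 3↦0, 4↦4]  zeros at y ∈ {0, 3}
  x = 1: [0↦3, 1↦0, 2↦4, 3↦0, 4↦3]  zeros at y ∈ {1, 3}
  x = 2: [0↦4, 1↦0, 2↦3, 3↦3, 4↦0]  zeros at y ∈ {1, 4}
  x = 3: [0↦3, 1↦3, 2↦0, 3↦4, 4↦0]  zeros at y ∈ {2, 4}
  x = 4: [0↦0, 1↦4, 2↦0, 3↦3, 4↦3]  zeros at y ∈ {0, 2}
Collecting zeros: affine points = {(0, 0), (0, 3), (1, 1), (1, 3), (2, 1), (2, 4), (3, 2), (3, 4), (4, 0), (4, 2)}.
Total count |C(F_5)_aff| = 10.


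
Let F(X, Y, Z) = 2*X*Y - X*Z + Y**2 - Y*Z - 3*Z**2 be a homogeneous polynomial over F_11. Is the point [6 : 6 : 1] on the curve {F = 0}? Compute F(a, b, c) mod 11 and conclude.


F(6,6,1) ≡ 5 (mod 11); P is NOT on the curve.

Evaluate F(6, 6, 1) term-by-term (mod 11).
  2*X*Y ↦ 2·6·6·1 = 72
  -X*Z ↦ -1·6·1·1 = -6
  Y**2 ↦ 1·1·36·1 = 36
  -Y*Z ↦ -1·1·6·1 = -6
  -3*Z**2 ↦ -3·1·1·1 = -3
Sum: F(6, 6, 1) = (72) + (-6) + (36) + (-6) + (-3) = 93.
Reducing mod 11: 93 ≡ 5 (mod 11).
Since F(a, b, c) ≡ 5 ≠ 0 (mod 11), P does NOT lie on the curve.


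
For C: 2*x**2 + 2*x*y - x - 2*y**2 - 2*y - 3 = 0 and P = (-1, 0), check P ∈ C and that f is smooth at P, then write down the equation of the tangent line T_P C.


Tangent line at P: -5*x - 4*y - 5 = 0.

Step 1: f(-1, 0) = 0, so P lies on C.
Step 2: partial derivatives
  f_x(x, y) = 4*x + 2*y - 1, f_y(x, y) = 2*x - 4*y - 2.
  f_x(P) = -5, f_y(P) = -4 (gradient nonzero, so P is smooth).
Step 3: tangent line at P: -5·(x − -1) + -4·(y − 0) = 0.
Expanding: -5*x - 4*y - 5 = 0.


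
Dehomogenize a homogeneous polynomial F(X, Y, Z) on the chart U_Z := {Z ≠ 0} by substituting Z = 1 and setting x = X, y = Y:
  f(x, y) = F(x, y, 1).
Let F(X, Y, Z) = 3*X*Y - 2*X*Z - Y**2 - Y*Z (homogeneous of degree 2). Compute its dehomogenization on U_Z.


f(x, y) = 3*x*y - 2*x - y**2 - y

On U_Z we set Z = 1. Each monomial c·X^i·Y^j·Z^k in F becomes c·x^i·y^j·1^k = c·x^i·y^j.
Substituting Z = 1: F(X, Y, 1) = 3*x*y - 2*x - y**2 - y.
Note: deg(f) ≤ deg(F) = 2; strict inequality happens when F is divisible by Z (lost terms).


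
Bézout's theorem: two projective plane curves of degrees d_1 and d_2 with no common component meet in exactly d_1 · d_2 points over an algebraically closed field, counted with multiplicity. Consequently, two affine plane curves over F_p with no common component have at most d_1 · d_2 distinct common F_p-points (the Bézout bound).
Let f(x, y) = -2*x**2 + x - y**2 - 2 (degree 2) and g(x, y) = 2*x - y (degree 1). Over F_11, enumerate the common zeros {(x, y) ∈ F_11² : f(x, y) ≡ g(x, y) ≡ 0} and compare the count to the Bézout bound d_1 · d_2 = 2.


Common zeros: ∅; count = 0; Bézout bound = 2.

deg(f) = 2, deg(g) = 1, so Bézout bound = 2.
Scan x ∈ F_11. For each x, list the y ∈ F_11 with f(x, y) ≡ 0 and those with g(x, y) ≡ 0 (mod 11); the common zeros in that column are the intersection.
  x = 0: f ≡ 0 at y ∈ {3, 8}; g ≡ 0 at y ∈ {0}; common: ∅.
  x = 1: f ≡ 0 at y ∈ ∅; g ≡ 0 at y ∈ {2}; common: ∅.
  x = 2: f ≡ 0 at y ∈ {5, 6}; g ≡ 0 at y ∈ {4}; common: ∅.
  x = 3: f ≡ 0 at y ∈ {4, 7}; g ≡ 0 at y ∈ {6}; common: ∅.
  x = 4: f ≡ 0 at y ∈ {5, 6}; g ≡ 0 at y ∈ {8}; common: ∅.
  x = 5: f ≡ 0 at y ∈ ∅; g ≡ 0 at y ∈ {10}; common: ∅.
  x = 6: f ≡ 0 at y ∈ {3, 8}; g ≡ 0 at y ∈ {1}; common: ∅.
  x = 7: f ≡ 0 at y ∈ ∅; g ≡ 0 at y ∈ {3}; common: ∅.
  x = 8: f ≡ 0 at y ∈ ∅; g ≡ 0 at y ∈ {5}; common: ∅.
  x = 9: f ≡ 0 at y ∈ ∅; g ≡ 0 at y ∈ {7}; common: ∅.
  x = 10: f ≡ 0 at y ∈ ∅; g ≡ 0 at y ∈ {9}; common: ∅.
Collecting: common zeros = ∅, so the count is 0.
Comparison with the Bézout bound: 0 ≤ 2 = deg(f)·deg(g), as expected for curves with no common component (the affine F_11-count falls short of the bound because intersections may lie at infinity, over extension fields, or carry multiplicity).


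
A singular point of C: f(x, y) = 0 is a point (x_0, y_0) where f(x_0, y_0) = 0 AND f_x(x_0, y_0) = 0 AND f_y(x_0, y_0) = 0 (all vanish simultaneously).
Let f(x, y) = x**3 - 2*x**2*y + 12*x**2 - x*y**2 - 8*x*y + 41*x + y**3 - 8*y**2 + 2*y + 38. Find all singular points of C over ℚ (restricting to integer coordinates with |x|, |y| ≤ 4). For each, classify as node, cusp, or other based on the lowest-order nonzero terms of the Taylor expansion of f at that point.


Singular points: {(-3, 2)}; classification: node.

Compute partial derivatives:
  f_x = 3*x**2 - 4*x*y + 24*x - y**2 - 8*y + 41.
  f_y = -2*x**2 - 2*x*y - 8*x + 3*y**2 - 16*y + 2.
Scan x_0 ∈ {−4, ..., 4}. For each x_0, f_y(x_0, y) is a polynomial in y; find its integer roots y ∈ {−4, ..., 4}, then test f_x and f at those candidates.
  x = -4: f_y(-4, y) = 3*y**2 - 8*y + 2; no integer root y with |y| ≤ 4.
  x = -3: f_y(-3, y) = 3*y**2 - 10*y + 8; vanishes at y ∈ {2}. (-3, 2): f_x = 0, f = 0 — SINGULAR.
  x = -2: f_y(-2, y) = 3*y**2 - 12*y + 10; no integer root y with |y| ≤ 4.
  x = -1: f_y(-1, y) = 3*y**2 - 14*y + 8; vanishes at y ∈ {4}. (-1, 4): f_x = -12 ≠ 0.
  x = 0: f_y(0, y) = 3*y**2 - 16*y + 2; no integer root y with |y| ≤ 4.
  x = 1: f_y(1, y) = 3*y**2 - 18*y - 8; no integer root y with |y| ≤ 4.
  x = 2: f_y(2, y) = 3*y**2 - 20*y - 22; no integer root y with |y| ≤ 4.
  x = 3: f_y(3, y) = 3*y**2 - 22*y - 40; no integer root y with |y| ≤ 4.
  x = 4: f_y(4, y) = 3*y**2 - 24*y - 62; no integer root y with |y| ≤ 4.
Only singular point on the grid: (-3, 2).
Classify: substitute x = -3 + u, y = 2 + v and expand: f = u**3 - 2*u**2*v - u**2 - u*v**2 + v**3 + v**2.
No constant or linear terms (consistent with a singular point). Quadratic part: -u**2 + v**2. Cubic part: u**3 - 2*u**2*v - u*v**2 + v**3.
The quadratic part v**2 - u**2 = (v − u)(v + u) splits into two distinct linear factors, so there are two distinct tangent lines y − 2 = ±(x − -3) — this is a node (ordinary double point).
Classification: node.


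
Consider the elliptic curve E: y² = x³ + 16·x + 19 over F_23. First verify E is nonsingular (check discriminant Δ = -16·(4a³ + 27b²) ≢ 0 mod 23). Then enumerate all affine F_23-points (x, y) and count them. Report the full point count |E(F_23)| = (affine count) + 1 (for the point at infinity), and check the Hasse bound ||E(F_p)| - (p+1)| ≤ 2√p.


Affine points = {(1, 6), (1, 17), (2, 6), (2, 17), (3, 5), (3, 18), (4, 3), (4, 20), (6, 3), (6, 20), (9, 8), (9, 15), (10, 11), (10, 12), (11, 10), (11, 13), (13, 3), (13, 20), (15, 0), (16, 1), (16, 22), (17, 11), (17, 12), (19, 11), (19, 12), (20, 6), (20, 17), (21, 5), (21, 18), (22, 5), (22, 18)}; affine count = 31; |E(F_23)| = 32.

Discriminant check: Δ ∝ 4a³ + 27b² = 4·16³ + 27·19² = 4·4096 + 27·361 ≡ 3 (mod 23). Nonzero ⇒ E is nonsingular.
For each x ∈ F_23, compute rhs = x³ + 16·x + 19 mod 23, then count y ∈ F_23 with y² ≡ rhs.
  x = 0: rhs = 19, matching y values: none (0 points).
  x = 1: rhs = 13, matching y values: 6, 17 (2 points).
  x = 2: rhs = 13, matching y values: 6, 17 (2 points).
  x = 3: rhs = 2, matching y values: 5, 18 (2 points).
  x = 4: rhs = 9, matching y values: 3, 20 (2 points).
  x = 5: rhs = 17, matching y values: none (0 points).
  x = 6: rhs = 9, matching y values: 3, 20 (2 points).
  x = 7: rhs = 14, matching y values: none (0 points).
  x = 8: rhs = 15, matching y values: none (0 points).
  x = 9: rhs = 18, matching y values: 8, 15 (2 points).
  x = 10: rhs = 6, matching y values: 11, 12 (2 points).
  x = 11: rhs = 8, matching y values: 10, 13 (2 points).
  x = 12: rhs = 7, matching y values: none (0 points).
  x = 13: rhs = 9, matching y values: 3, 20 (2 points).
  x = 14: rhs = 20, matching y values: none (0 points).
  x = 15: rhs = 0, matching y values: 0 (1 points).
  x = 16: rhs = 1, matching y values: 1, 22 (2 points).
  x = 17: rhs = 6, matching y values: 11, 12 (2 points).
  x = 18: rhs = 21, matching y values: none (0 points).
  x = 19: rhs = 6, matching y values: 11, 12 (2 points).
  x = 20: rhs = 13, matching y values: 6, 17 (2 points).
  x = 21: rhs = 2, matching y values: 5, 18 (2 points).
  x = 22: rhs = 2, matching y values: 5, 18 (2 points).
Total affine count: 31.
Full point count |E(F_23)| = 31 + 1 = 32.
Hasse bound: |32 − (23+1)| = |8| = 8 ≤ 2√23 ≈ 9.5917 ✓.


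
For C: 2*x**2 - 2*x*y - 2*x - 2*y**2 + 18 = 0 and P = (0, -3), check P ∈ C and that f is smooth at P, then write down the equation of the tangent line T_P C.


Tangent line at P: 4*x + 12*y + 36 = 0.

Step 1: f(0, -3) = 0, so P lies on C.
Step 2: partial derivatives
  f_x(x, y) = 4*x - 2*y - 2, f_y(x, y) = -2*x - 4*y.
  f_x(P) = 4, f_y(P) = 12 (gradient nonzero, so P is smooth).
Step 3: tangent line at P: 4·(x − 0) + 12·(y − -3) = 0.
Expanding: 4*x + 12*y + 36 = 0.


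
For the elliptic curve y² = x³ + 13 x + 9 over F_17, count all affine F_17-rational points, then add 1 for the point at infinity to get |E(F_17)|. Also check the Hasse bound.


Affine points = {(0, 3), (0, 14), (2, 3), (2, 14), (7, 1), (7, 16), (8, 8), (8, 9), (10, 0), (11, 2), (11, 15), (15, 3), (15, 14)}; affine count = 13; |E(F_17)| = 14.

Discriminant check: Δ ∝ 4a³ + 27b² = 4·13³ + 27·9² = 4·2197 + 27·81 ≡ 10 (mod 17). Nonzero ⇒ E is nonsingular.
For each x ∈ F_17, compute rhs = x³ + 13·x + 9 mod 17, then count y ∈ F_17 with y² ≡ rhs.
  x = 0: rhs = 9, matching y values: 3, 14 (2 points).
  x = 1: rhs = 6, matching y values: none (0 points).
  x = 2: rhs = 9, matching y values: 3, 14 (2 points).
  x = 3: rhs = 7, matching y values: none (0 points).
  x = 4: rhs = 6, matching y values: none (0 points).
  x = 5: rhs = 12, matching y values: none (0 points).
  x = 6: rhs = 14, matching y values: none (0 points).
  x = 7: rhs = 1, matching y values: 1, 16 (2 points).
  x = 8: rhs = 13, matching y values: 8, 9 (2 points).
  x = 9: rhs = 5, matching y values: none (0 points).
  x = 10: rhs = 0, matching y values: 0 (1 points).
  x = 11: rhs = 4, matching y values: 2, 15 (2 points).
  x = 12: rhs = 6, matching y values: none (0 points).
  x = 13: rhs = 12, matching y values: none (0 points).
  x = 14: rhs = 11, matching y values: none (0 points).
  x = 15: rhs = 9, matching y values: 3, 14 (2 points).
  x = 16: rhs = 12, matching y values: none (0 points).
Total affine count: 13.
Full point count |E(F_17)| = 13 + 1 = 14.
Hasse bound: |14 − (17+1)| = |-4| = 4 ≤ 2√17 ≈ 8.2462 ✓.


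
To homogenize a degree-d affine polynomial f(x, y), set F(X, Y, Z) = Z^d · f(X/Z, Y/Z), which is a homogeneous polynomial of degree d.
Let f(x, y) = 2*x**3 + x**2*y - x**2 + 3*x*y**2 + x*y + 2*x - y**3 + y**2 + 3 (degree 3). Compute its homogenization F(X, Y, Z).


F(X, Y, Z) = 2*X**3 + X**2*Y - X**2*Z + 3*X*Y**2 + X*Y*Z + 2*X*Z**2 - Y**3 + Y**2*Z + 3*Z**3

deg(f) = 3.
Substitute x = X/Z, y = Y/Z into f, then multiply by Z^3.
  monomial 2·x^3·y^0 ↦ 2·X^3·Y^0·Z^0.
  monomial 1·x^2·y^1 ↦ 1·X^2·Y^1·Z^0.
  monomial -1·x^2·y^0 ↦ -1·X^2·Y^0·Z^1.
  monomial 3·x^1·y^2 ↦ 3·X^1·Y^2·Z^0.
  monomial 1·x^1·y^1 ↦ 1·X^1·Y^1·Z^1.
  monomial 2·x^1·y^0 ↦ 2·X^1·Y^0·Z^2.
  monomial -1·x^0·y^3 ↦ -1·X^0·Y^3·Z^0.
  monomial 1·x^0·y^2 ↦ 1·X^0·Y^2·Z^1.
  monomial 3·x^0·y^0 ↦ 3·X^0·Y^0·Z^3.
Collecting: F(X, Y, Z) = 2*X**3 + X**2*Y - X**2*Z + 3*X*Y**2 + X*Y*Z + 2*X*Z**2 - Y**3 + Y**2*Z + 3*Z**3.


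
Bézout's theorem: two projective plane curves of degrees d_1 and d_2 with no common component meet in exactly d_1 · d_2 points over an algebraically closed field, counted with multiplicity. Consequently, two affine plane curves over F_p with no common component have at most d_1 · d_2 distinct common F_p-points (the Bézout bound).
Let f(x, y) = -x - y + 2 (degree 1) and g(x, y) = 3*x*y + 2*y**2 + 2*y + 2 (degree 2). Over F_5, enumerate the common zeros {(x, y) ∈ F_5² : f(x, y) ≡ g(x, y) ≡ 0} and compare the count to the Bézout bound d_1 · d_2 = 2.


Common zeros: ∅; count = 0; Bézout bound = 2.

deg(f) = 1, deg(g) = 2, so Bézout bound = 2.
Scan x ∈ F_5. For each x, list the y ∈ F_5 with f(x, y) ≡ 0 and those with g(x, y) ≡ 0 (mod 5); the common zeros in that column are the intersection.
  x = 0: f ≡ 0 at y ∈ {2}; g ≡ 0 at y ∈ ∅; common: ∅.
  x = 1: f ≡ 0 at y ∈ {1}; g ≡ 0 at y ∈ {2, 3}; common: ∅.
  x = 2: f ≡ 0 at y ∈ {0}; g ≡ 0 at y ∈ ∅; common: ∅.
  x = 3: f ≡ 0 at y ∈ {4}; g ≡ 0 at y ∈ {1}; common: ∅.
  x = 4: f ≡ 0 at y ∈ {3}; g ≡ 0 at y ∈ {4}; common: ∅.
Collecting: common zeros = ∅, so the count is 0.
Comparison with the Bézout bound: 0 ≤ 2 = deg(f)·deg(g), as expected for curves with no common component (the affine F_5-count falls short of the bound because intersections may lie at infinity, over extension fields, or carry multiplicity).


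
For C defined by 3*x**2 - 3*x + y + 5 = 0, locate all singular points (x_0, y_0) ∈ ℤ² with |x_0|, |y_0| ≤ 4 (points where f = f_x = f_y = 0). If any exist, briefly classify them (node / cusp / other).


No singular points in the scanned grid; C is smooth there.

Compute partial derivatives:
  f_x = 6*x - 3.
  f_y = 1.
f_y = 1 is a nonzero constant, so f_y never vanishes: no point (x, y) can satisfy f = f_x = f_y = 0. In particular no (x, y) ∈ {−4, ..., 4}² is singular; the curve is smooth.


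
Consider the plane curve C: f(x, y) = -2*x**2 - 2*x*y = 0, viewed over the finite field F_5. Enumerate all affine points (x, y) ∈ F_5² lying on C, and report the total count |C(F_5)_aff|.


Affine F_5-points: {(0, 0), (0, 1), (0, 2), (0, 3), (0, 4), (1, 4), (2, 3), (3, 2), (4, 1)}; count = 9.

For each of the 25 pairs (x, y) ∈ F_5², evaluate f(x, y) mod 5. Record the zeros.
  x = 0: [0↦0, 1↦0, 2↦0, 3↦0, 4↦0]  zeros at y ∈ {0, 1, 2, 3, 4}
  x = 1: [0↦3, 1↦1, 2↦4, 3↦2, 4↦0]  zeros at y ∈ {4}
  x = 2: [0↦2, 1↦3, 2↦4, 3↦0, 4↦1]  zeros at y ∈ {3}
  x = 3: [0↦2, 1↦1, 2↦0, 3↦4, 4↦3]  zeros at y ∈ {2}
  x = 4: [0↦3, 1↦0, 2↦2, 3↦4, 4↦1]  zeros at y ∈ {1}
Collecting zeros: affine points = {(0, 0), (0, 1), (0, 2), (0, 3), (0, 4), (1, 4), (2, 3), (3, 2), (4, 1)}.
Total count |C(F_5)_aff| = 9.


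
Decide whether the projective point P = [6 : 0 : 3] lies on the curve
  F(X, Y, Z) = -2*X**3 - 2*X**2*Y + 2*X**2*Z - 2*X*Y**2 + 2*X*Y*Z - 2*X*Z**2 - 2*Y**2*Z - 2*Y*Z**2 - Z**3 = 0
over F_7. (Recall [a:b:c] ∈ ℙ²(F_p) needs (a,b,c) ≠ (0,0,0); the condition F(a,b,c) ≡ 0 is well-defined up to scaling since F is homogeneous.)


F(6,0,3) ≡ 6 (mod 7); P is NOT on the curve.

Evaluate F(6, 0, 3) term-by-term (mod 7).
  -2*X**3 ↦ -2·216·1·1 = -432
  -2*X**2*Y ↦ -2·36·0·1 = 0
  2*X**2*Z ↦ 2·36·1·3 = 216
  -2*X*Y**2 ↦ -2·6·0·1 = 0
  2*X*Y*Z ↦ 2·6·0·3 = 0
  -2*X*Z**2 ↦ -2·6·1·9 = -108
  -2*Y**2*Z ↦ -2·1·0·3 = 0
  -2*Y*Z**2 ↦ -2·1·0·9 = 0
  -Z**3 ↦ -1·1·1·27 = -27
Sum: F(6, 0, 3) = (-432) + (0) + (216) + (0) + (0) + (-108) + (0) + (0) + (-27) = -351.
Reducing mod 7: -351 ≡ 6 (mod 7).
Since F(a, b, c) ≡ 6 ≠ 0 (mod 7), P does NOT lie on the curve.


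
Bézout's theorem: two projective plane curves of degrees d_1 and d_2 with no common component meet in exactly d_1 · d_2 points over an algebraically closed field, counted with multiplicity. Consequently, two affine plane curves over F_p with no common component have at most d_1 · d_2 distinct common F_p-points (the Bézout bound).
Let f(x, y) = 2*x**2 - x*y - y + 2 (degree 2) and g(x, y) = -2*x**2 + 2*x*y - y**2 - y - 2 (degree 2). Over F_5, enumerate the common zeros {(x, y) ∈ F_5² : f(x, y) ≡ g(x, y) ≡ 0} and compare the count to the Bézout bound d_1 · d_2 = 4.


Common zeros: {(2, 0), (3, 0)}; count = 2; Bézout bound = 4.

deg(f) = 2, deg(g) = 2, so Bézout bound = 4.
Scan x ∈ F_5. For each x, list the y ∈ F_5 with f(x, y) ≡ 0 and those with g(x, y) ≡ 0 (mod 5); the common zeros in that column are the intersection.
  x = 0: f ≡ 0 at y ∈ {2}; g ≡ 0 at y ∈ ∅; common: ∅.
  x = 1: f ≡ 0 at y ∈ {2}; g ≡ 0 at y ∈ {3}; common: ∅.
  x = 2: f ≡ 0 at y ∈ {0}; g ≡ 0 at y ∈ {0, 3}; common: {0}.
  x = 3: f ≡ 0 at y ∈ {0}; g ≡ 0 at y ∈ {0}; common: {0}.
  x = 4: f ≡ 0 at y ∈ ∅; g ≡ 0 at y ∈ ∅; common: ∅.
Collecting: common zeros = {(2, 0), (3, 0)}, so the count is 2.
Comparison with the Bézout bound: 2 ≤ 4 = deg(f)·deg(g), as expected for curves with no common component (the affine F_5-count falls short of the bound because intersections may lie at infinity, over extension fields, or carry multiplicity).


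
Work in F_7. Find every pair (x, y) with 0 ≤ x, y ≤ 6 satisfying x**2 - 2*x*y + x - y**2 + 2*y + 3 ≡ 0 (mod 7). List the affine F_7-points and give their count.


Affine F_7-points: {(0, 3), (0, 6), (4, 2), (4, 6), (5, 3), (6, 2)}; count = 6.

For each of the 49 pairs (x, y) ∈ F_7², evaluate f(x, y) mod 7. Record the zeros.
  x = 0: [0↦3, 1↦4, 2↦3, 3↦0, 4↦2, 5↦2, 6↦0]  zeros at y ∈ {3, 6}
  x = 1: [0↦5, 1↦4, 2↦1, 3↦3, 4↦3, 5↦1, 6↦4]  zeros at y ∈ ∅
  x = 2: [0↦2, 1↦6, 2↦1, 3↦1, 4↦6, 5↦2, 6↦3]  zeros at y ∈ ∅
  x = 3: [0↦1, 1↦3, 2↦3, 3↦1, 4↦4, 5↦5, 6↦4]  zeros at y ∈ ∅
  x = 4: [0↦2, 1↦2, 2↦0, 3↦3, 4↦4, 5↦3, 6↦0]  zeros at y ∈ {2, 6}
  x = 5: [0↦5, 1↦3, 2↦6, 3↦0, 4↦6, 5↦3, 6↦5]  zeros at y ∈ {3}
  x = 6: [0↦3, 1↦6, 2↦0, 3↦6, 4↦3, 5↦5, 6↦5]  zeros at y ∈ {2}
Collecting zeros: affine points = {(0, 3), (0, 6), (4, 2), (4, 6), (5, 3), (6, 2)}.
Total count |C(F_7)_aff| = 6.


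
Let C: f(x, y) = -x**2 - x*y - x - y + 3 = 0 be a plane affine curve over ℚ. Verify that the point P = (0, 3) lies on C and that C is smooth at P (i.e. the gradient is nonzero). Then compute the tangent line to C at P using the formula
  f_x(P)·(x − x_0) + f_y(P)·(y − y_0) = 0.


Tangent line at P: -4*x - y + 3 = 0.

Step 1: f(0, 3) = 0, so P lies on C.
Step 2: partial derivatives
  f_x(x, y) = -2*x - y - 1, f_y(x, y) = -x - 1.
  f_x(P) = -4, f_y(P) = -1 (gradient nonzero, so P is smooth).
Step 3: tangent line at P: -4·(x − 0) + -1·(y − 3) = 0.
Expanding: -4*x - y + 3 = 0.


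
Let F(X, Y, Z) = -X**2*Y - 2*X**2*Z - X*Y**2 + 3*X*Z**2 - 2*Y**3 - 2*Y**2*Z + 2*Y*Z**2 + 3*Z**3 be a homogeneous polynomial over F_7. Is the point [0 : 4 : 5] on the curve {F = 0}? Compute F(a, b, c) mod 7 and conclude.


F(0,4,5) ≡ 0 (mod 7); P is on the curve.

Evaluate F(0, 4, 5) term-by-term (mod 7).
  -X**2*Y ↦ -1·0·4·1 = 0
  -2*X**2*Z ↦ -2·0·1·5 = 0
  -X*Y**2 ↦ -1·0·16·1 = 0
  3*X*Z**2 ↦ 3·0·1·25 = 0
  -2*Y**3 ↦ -2·1·64·1 = -128
  -2*Y**2*Z ↦ -2·1·16·5 = -160
  2*Y*Z**2 ↦ 2·1·4·25 = 200
  3*Z**3 ↦ 3·1·1·125 = 375
Sum: F(0, 4, 5) = (0) + (0) + (0) + (0) + (-128) + (-160) + (200) + (375) = 287.
Reducing mod 7: 287 ≡ 0 (mod 7).
Since F(a, b, c) ≡ 0 (mod 7), P lies on the curve.


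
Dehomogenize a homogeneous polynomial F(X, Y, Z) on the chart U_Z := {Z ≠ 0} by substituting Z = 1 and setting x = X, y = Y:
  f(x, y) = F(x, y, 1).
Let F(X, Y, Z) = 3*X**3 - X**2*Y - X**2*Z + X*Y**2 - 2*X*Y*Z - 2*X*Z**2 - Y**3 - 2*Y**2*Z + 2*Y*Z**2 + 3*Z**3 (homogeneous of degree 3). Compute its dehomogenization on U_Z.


f(x, y) = 3*x**3 - x**2*y - x**2 + x*y**2 - 2*x*y - 2*x - y**3 - 2*y**2 + 2*y + 3

On U_Z we set Z = 1. Each monomial c·X^i·Y^j·Z^k in F becomes c·x^i·y^j·1^k = c·x^i·y^j.
Substituting Z = 1: F(X, Y, 1) = 3*x**3 - x**2*y - x**2 + x*y**2 - 2*x*y - 2*x - y**3 - 2*y**2 + 2*y + 3.
Note: deg(f) ≤ deg(F) = 3; strict inequality happens when F is divisible by Z (lost terms).


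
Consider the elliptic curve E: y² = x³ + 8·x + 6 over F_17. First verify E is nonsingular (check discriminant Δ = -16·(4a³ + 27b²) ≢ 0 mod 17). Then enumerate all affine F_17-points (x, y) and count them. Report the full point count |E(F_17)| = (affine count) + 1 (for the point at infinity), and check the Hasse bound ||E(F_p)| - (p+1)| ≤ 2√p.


Affine points = {(1, 7), (1, 10), (2, 8), (2, 9), (4, 0), (5, 1), (5, 16), (6, 7), (6, 10), (8, 2), (8, 15), (9, 5), (9, 12), (10, 7), (10, 10), (15, 4), (15, 13)}; affine count = 17; |E(F_17)| = 18.

Discriminant check: Δ ∝ 4a³ + 27b² = 4·8³ + 27·6² = 4·512 + 27·36 ≡ 11 (mod 17). Nonzero ⇒ E is nonsingular.
For each x ∈ F_17, compute rhs = x³ + 8·x + 6 mod 17, then count y ∈ F_17 with y² ≡ rhs.
  x = 0: rhs = 6, matching y values: none (0 points).
  x = 1: rhs = 15, matching y values: 7, 10 (2 points).
  x = 2: rhs = 13, matching y values: 8, 9 (2 points).
  x = 3: rhs = 6, matching y values: none (0 points).
  x = 4: rhs = 0, matching y values: 0 (1 points).
  x = 5: rhs = 1, matching y values: 1, 16 (2 points).
  x = 6: rhs = 15, matching y values: 7, 10 (2 points).
  x = 7: rhs = 14, matching y values: none (0 points).
  x = 8: rhs = 4, matching y values: 2, 15 (2 points).
  x = 9: rhs = 8, matching y values: 5, 12 (2 points).
  x = 10: rhs = 15, matching y values: 7, 10 (2 points).
  x = 11: rhs = 14, matching y values: none (0 points).
  x = 12: rhs = 11, matching y values: none (0 points).
  x = 13: rhs = 12, matching y values: none (0 points).
  x = 14: rhs = 6, matching y values: none (0 points).
  x = 15: rhs = 16, matching y values: 4, 13 (2 points).
  x = 16: rhs = 14, matching y values: none (0 points).
Total affine count: 17.
Full point count |E(F_17)| = 17 + 1 = 18.
Hasse bound: |18 − (17+1)| = |0| = 0 ≤ 2√17 ≈ 8.2462 ✓.


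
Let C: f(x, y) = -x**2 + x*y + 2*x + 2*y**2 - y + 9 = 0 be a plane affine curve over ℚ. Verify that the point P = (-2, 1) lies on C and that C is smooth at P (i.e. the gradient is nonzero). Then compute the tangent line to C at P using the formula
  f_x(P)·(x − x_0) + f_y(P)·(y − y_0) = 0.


Tangent line at P: 7*x + y + 13 = 0.

Step 1: f(-2, 1) = 0, so P lies on C.
Step 2: partial derivatives
  f_x(x, y) = -2*x + y + 2, f_y(x, y) = x + 4*y - 1.
  f_x(P) = 7, f_y(P) = 1 (gradient nonzero, so P is smooth).
Step 3: tangent line at P: 7·(x − -2) + 1·(y − 1) = 0.
Expanding: 7*x + y + 13 = 0.
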